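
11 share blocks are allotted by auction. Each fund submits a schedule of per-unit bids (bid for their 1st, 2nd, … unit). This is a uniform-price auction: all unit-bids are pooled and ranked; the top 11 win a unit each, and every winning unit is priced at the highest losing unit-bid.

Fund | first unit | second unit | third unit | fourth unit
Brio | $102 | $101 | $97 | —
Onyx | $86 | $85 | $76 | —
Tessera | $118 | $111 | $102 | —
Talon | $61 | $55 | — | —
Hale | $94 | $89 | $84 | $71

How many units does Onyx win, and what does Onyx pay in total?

Onyx: 2 units, pays $152

Merging the schedules and taking the best 11: 118 (Tessera-1), 111 (Tessera-2), 102 (Brio-1), 102 (Tessera-3), 101 (Brio-2), 97 (Brio-3), 94 (Hale-1), 89 (Hale-2), 86 (Onyx-1), 85 (Onyx-2), 84 (Hale-3)
First bid not allocated: $76.
Onyx wins 2 unit(s) at $76 each.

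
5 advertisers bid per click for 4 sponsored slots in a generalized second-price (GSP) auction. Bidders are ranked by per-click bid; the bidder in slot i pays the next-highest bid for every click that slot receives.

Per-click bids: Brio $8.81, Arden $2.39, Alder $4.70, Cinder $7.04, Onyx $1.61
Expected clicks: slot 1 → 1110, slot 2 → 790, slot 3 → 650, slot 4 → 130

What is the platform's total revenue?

Ranked by bid: $8.81 (Brio) > $7.04 (Cinder) > $4.70 (Alder) > $2.39 (Arden) > $1.61 (Onyx)
Slot 1: Brio pays $7.04 × 1110 = $7814.40
Slot 2: Cinder pays $4.70 × 790 = $3713.00
Slot 3: Alder pays $2.39 × 650 = $1553.50
Slot 4: Arden pays $1.61 × 130 = $209.30
Total = $13290.20

Total revenue: $13290.20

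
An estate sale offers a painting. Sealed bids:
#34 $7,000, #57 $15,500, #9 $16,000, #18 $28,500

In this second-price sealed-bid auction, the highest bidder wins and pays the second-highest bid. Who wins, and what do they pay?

#18 pays $16,000

Bids ranked: 28,500 (#18) > 16,000 (#9) > 15,500 (#57) > 7,000 (#34)
#18 wins with the highest bid; price is set by the runner-up at $16,000.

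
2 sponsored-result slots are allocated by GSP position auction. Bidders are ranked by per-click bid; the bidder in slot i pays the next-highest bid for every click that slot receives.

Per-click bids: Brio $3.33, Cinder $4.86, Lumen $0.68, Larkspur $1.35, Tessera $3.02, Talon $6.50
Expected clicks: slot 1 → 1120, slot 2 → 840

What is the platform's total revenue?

Sorting advertisers: $6.50 (Talon) > $4.86 (Cinder) > $3.33 (Brio) > …
Slot 1: Talon pays $4.86 × 1120 = $5443.20
Slot 2: Cinder pays $3.33 × 840 = $2797.20
Total = $8240.40

Total revenue: $8240.40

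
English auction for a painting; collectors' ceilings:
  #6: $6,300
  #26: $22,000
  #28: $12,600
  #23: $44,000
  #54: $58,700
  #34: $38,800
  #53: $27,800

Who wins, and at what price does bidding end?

Limits ranked: 58,700 (#54) > 44,000 (#23) > 38,800 (#34) > 27,800 (#53) > 22,000 (#26) > 12,600 (#28) > …
Once the price passes $44,000, only #54 is left; the hammer falls at #23's limit of $44,000.

#54 wins at $44,000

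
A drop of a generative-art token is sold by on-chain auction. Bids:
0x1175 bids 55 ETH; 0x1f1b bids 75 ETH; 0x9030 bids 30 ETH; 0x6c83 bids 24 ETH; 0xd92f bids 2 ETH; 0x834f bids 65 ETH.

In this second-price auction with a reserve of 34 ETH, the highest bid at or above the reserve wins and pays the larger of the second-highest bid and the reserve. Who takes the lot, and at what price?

Second-price auction with a reserve of 34 ETH: the highest bid at or above the reserve wins and pays the larger of the second-highest bid and the reserve.
Bids ranked: 75 (0x1f1b) > 65 (0x834f) > 55 (0x1175) > 30 (0x9030) > 24 (0x6c83) > 2 (0xd92f)
Highest eligible bid: 0x1f1b at 75 ETH.
Second-highest bid 65 ETH exceeds the reserve 34 ETH → payment 65 ETH.

0x1f1b pays 65 ETH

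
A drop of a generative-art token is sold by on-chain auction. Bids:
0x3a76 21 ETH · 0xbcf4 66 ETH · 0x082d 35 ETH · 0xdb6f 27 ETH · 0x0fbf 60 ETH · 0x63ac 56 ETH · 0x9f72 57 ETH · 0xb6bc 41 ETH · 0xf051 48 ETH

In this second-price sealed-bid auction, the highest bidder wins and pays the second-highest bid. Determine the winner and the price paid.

Rule: the highest bidder wins and pays the second-highest bid.
Bids in order: 66 (0xbcf4) > 60 (0x0fbf) > 57 (0x9f72) > 56 (0x63ac) > 48 (0xf051) > 41 (0xb6bc) > …
0xbcf4 wins with the highest bid; price is set by the runner-up at 60 ETH.

0xbcf4 pays 60 ETH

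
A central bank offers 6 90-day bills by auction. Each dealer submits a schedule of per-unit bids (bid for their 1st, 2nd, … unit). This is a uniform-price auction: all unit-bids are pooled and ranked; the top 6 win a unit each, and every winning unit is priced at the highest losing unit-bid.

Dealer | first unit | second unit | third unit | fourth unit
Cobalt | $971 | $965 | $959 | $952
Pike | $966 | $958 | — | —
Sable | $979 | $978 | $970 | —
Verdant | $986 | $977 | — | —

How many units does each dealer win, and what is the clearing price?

Merging the schedules and taking the best 6: 986 (Verdant-1), 979 (Sable-1), 978 (Sable-2), 977 (Verdant-2), 971 (Cobalt-1), 970 (Sable-3)
Highest rejected unit-bid = $966.
Allocation: Cobalt 1, Sable 3, Verdant 2.

Cobalt 1, Sable 3, Verdant 2; clearing price $966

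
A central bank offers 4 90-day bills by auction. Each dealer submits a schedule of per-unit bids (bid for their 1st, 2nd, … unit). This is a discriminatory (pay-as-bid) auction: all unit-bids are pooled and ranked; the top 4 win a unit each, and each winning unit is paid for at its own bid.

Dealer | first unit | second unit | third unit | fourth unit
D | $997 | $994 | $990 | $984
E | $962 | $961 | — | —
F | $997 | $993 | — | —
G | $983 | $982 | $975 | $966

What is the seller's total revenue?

Pooled unit-bids ranked (top 4): 997 (D-1), 997 (F-1), 994 (D-2), 993 (F-2)
Next rejected bid: $990 (not a price — pay-as-bid).
Each winning unit pays its own bid.
Revenue = 997 + 997 + 994 + 993 = $3,981.

Total revenue: $3,981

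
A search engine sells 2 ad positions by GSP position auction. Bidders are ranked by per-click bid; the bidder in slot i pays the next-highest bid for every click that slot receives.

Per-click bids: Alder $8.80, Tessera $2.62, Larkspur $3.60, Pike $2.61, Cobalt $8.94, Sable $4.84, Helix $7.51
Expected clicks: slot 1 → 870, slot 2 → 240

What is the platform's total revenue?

Per-click bids in order: $8.94 (Cobalt) > $8.80 (Alder) > $7.51 (Helix) > …
Slot 1: Cobalt pays $8.80 × 870 = $7656.00
Slot 2: Alder pays $7.51 × 240 = $1802.40
Total = $9458.40

Total revenue: $9458.40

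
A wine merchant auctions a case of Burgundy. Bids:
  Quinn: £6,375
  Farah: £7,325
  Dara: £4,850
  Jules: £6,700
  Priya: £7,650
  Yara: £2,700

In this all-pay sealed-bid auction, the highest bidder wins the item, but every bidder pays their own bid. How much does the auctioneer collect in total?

Total revenue: £35,600

All-pay sealed-bid auction: the highest bidder wins the item, but every bidder pays their own bid.
Bids ranked: 7,650 (Priya) > 7,325 (Farah) > 6,700 (Jules) > 6,375 (Quinn) > 4,850 (Dara) > 2,700 (Yara)
Every bidder forfeits their bid regardless of winning.
Revenue = 6,375 + 7,325 + 4,850 + 6,700 + 7,650 + 2,700 = £35,600.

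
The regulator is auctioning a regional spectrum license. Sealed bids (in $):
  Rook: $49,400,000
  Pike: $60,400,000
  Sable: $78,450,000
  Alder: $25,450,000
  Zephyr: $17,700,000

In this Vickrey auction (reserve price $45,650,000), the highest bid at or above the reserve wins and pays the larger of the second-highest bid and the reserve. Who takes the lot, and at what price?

Sorting bids: 78,450,000 (Sable) > 60,400,000 (Pike) > 49,400,000 (Rook) > 25,450,000 (Alder) > 17,700,000 (Zephyr)
Highest eligible bid: Sable at $78,450,000.
max(second-highest $60,400,000, reserve $45,650,000) = $60,400,000; the reserve does not bind.

Sable pays $60,400,000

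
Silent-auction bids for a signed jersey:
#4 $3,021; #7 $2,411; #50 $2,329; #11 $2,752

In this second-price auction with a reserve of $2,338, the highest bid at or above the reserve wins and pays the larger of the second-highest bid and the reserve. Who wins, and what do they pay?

#4 pays $2,752

Bids in order: 3,021 (#4) > 2,752 (#11) > 2,411 (#7) > 2,329 (#50)
#4 has the top bid at or above the reserve ($3,021).
max(second-highest $2,752, reserve $2,338) = $2,752; the reserve does not bind.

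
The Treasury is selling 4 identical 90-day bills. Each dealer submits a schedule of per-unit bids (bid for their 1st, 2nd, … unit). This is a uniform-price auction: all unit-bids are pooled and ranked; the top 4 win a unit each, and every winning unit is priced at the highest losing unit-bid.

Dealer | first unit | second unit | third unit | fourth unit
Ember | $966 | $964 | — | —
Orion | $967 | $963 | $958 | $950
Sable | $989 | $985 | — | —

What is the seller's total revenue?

Total revenue: $3,856

Merging the schedules and taking the best 4: 989 (Sable-1), 985 (Sable-2), 967 (Orion-1), 966 (Ember-1)
First bid not allocated: $964.
Allocation: Ember 1, Orion 1, Sable 2. Every unit priced at $964.
Revenue = 4 × 964 = $3,856.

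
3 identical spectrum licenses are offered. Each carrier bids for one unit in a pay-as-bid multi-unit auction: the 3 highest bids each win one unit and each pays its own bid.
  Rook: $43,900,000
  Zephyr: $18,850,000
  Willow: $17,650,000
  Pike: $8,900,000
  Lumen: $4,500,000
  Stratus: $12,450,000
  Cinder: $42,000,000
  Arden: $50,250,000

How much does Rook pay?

Ordering the bids: 50,250,000 (Arden), 43,900,000 (Rook), 42,000,000 (Cinder), 18,850,000 (Zephyr), 17,650,000 (Willow), …
The 3 highest are Arden, Rook, Cinder.
Rook wins → own bid $43,900,000.

Rook pays $43,900,000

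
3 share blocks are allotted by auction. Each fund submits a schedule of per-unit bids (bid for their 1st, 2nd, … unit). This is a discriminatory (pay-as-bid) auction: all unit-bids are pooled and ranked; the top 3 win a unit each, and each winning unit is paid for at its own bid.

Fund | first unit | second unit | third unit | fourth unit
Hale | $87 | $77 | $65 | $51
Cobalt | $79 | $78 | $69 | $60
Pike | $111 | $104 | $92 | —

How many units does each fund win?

Pike 3

Merging the schedules and taking the best 3: 111 (Pike-1), 104 (Pike-2), 92 (Pike-3)
Next rejected bid: $87 (not a price — pay-as-bid).
Allocation: Pike 3.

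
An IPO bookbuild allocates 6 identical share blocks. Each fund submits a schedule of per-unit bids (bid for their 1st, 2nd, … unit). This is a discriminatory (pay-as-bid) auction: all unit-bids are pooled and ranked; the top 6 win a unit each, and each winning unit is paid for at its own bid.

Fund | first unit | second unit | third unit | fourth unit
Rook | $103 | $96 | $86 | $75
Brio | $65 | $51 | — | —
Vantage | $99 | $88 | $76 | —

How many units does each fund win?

All unit-bids, highest first — top 6: 103 (Rook-1), 99 (Vantage-1), 96 (Rook-2), 88 (Vantage-2), 86 (Rook-3), 76 (Vantage-3)
Next rejected bid: $75 (not a price — pay-as-bid).
Allocation: Rook 3, Vantage 3.

Rook 3, Vantage 3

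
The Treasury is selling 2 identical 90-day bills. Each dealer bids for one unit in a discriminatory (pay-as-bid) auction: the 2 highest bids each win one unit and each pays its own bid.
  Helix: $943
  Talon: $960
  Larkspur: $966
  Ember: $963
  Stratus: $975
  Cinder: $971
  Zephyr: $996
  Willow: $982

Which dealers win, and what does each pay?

Bids ranked high→low: 996 (Zephyr), 982 (Willow), 975 (Stratus), 971 (Cinder), …
Top 2: Zephyr, Willow.
Each winner pays its own bid: Zephyr $996, Willow $982.

Zephyr $996, Willow $982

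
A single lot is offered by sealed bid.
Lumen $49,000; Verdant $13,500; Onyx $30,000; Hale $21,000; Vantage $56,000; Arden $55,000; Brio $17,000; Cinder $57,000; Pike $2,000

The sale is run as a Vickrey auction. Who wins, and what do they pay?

Cinder pays $56,000

Vickrey auction: the highest bidder wins and pays the second-highest bid.
Bids ranked: 57,000 (Cinder) > 56,000 (Vantage) > 55,000 (Arden) > 49,000 (Lumen) > 30,000 (Onyx) > 21,000 (Hale) > …
Second-price: Cinder pays Vantage's bid of $56,000.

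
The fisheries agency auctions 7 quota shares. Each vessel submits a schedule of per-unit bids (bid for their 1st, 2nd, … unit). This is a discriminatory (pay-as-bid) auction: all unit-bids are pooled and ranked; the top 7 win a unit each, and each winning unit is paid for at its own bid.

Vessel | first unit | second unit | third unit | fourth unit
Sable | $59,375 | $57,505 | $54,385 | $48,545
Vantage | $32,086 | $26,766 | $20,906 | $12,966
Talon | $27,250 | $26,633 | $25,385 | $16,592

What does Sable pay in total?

Pooled unit-bids ranked (top 7): 59,375 (Sable-1), 57,505 (Sable-2), 54,385 (Sable-3), 48,545 (Sable-4), 32,086 (Vantage-1), 27,250 (Talon-1), 26,766 (Vantage-2)
Next rejected bid: $26,633 (not a price — pay-as-bid).
Sable's winning unit-bids: 59,375 + 57,505 + 54,385 + 48,545 = $219,810.

Sable pays $219,810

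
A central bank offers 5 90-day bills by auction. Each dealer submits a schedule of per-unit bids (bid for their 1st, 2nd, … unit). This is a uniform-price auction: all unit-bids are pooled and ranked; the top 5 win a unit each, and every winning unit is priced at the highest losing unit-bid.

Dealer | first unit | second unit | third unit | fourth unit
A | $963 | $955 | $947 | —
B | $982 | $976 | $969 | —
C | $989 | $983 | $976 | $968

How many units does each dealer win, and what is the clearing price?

All unit-bids, highest first — top 5: 989 (C-1), 983 (C-2), 982 (B-1), 976 (B-2), 976 (C-3)
Highest rejected unit-bid = $969.
Allocation: B 2, C 3.

B 2, C 3; clearing price $969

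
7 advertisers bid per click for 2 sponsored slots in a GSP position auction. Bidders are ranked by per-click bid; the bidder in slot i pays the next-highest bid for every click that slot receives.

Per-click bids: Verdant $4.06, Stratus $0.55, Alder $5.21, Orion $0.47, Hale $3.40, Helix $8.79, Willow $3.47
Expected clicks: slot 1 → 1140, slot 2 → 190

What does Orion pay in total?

Orion pays $0.00

Per-click bids in order: $8.79 (Helix) > $5.21 (Alder) > $4.06 (Verdant) > …
Orion ranks below slot 2 → no slot, pays nothing.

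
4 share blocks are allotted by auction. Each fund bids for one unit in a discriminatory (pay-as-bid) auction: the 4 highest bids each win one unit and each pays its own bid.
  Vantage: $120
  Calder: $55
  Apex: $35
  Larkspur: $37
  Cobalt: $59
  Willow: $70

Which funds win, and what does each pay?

Bids ranked high→low: 120 (Vantage), 70 (Willow), 59 (Cobalt), 55 (Calder), 37 (Larkspur), 35 (Apex)
The 4 highest are Vantage, Willow, Cobalt, Calder.
Each winner pays its own bid: Vantage $120, Willow $70, Cobalt $59, Calder $55.

Vantage $120, Willow $70, Cobalt $59, Calder $55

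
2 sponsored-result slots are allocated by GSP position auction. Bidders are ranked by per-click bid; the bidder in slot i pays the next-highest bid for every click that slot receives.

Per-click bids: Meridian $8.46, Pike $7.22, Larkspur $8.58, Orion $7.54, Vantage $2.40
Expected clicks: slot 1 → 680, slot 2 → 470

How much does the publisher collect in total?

Total revenue: $9296.60

Per-click bids in order: $8.58 (Larkspur) > $8.46 (Meridian) > $7.54 (Orion) > …
Slot 1: Larkspur pays $8.46 × 680 = $5752.80
Slot 2: Meridian pays $7.54 × 470 = $3543.80
Total = $9296.60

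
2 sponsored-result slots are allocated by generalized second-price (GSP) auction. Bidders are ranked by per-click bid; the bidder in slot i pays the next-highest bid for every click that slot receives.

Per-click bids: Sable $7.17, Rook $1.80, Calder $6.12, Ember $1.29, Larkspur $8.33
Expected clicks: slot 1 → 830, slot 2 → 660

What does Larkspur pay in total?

Larkspur pays $5951.10

Per-click bids in order: $8.33 (Larkspur) > $7.17 (Sable) > $6.12 (Calder) > …
Larkspur holds slot 1 → pays next bid $7.17 × 830 clicks = $5951.10.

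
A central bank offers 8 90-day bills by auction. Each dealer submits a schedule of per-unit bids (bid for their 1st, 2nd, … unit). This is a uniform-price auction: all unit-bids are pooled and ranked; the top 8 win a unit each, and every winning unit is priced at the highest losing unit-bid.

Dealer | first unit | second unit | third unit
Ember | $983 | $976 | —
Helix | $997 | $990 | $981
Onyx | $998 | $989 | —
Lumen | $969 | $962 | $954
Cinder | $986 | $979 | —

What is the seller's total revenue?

Merging the schedules and taking the best 8: 998 (Onyx-1), 997 (Helix-1), 990 (Helix-2), 989 (Onyx-2), 986 (Cinder-1), 983 (Ember-1), 981 (Helix-3), 979 (Cinder-2)
Highest rejected unit-bid = $976.
Allocation: Cinder 2, Ember 1, Helix 3, Onyx 2. Every unit priced at $976.
Revenue = 8 × 976 = $7,808.

Total revenue: $7,808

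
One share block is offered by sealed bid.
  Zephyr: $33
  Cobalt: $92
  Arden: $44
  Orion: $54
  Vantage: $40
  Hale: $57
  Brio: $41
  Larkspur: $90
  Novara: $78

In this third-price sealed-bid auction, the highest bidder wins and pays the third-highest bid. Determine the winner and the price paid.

Rule: the highest bidder wins and pays the third-highest bid.
Bids in order: 92 (Cobalt) > 90 (Larkspur) > 78 (Novara) > 57 (Hale) > 54 (Orion) > 44 (Arden) > …
Cobalt is highest; pays the third-highest bid, $78.

Cobalt pays $78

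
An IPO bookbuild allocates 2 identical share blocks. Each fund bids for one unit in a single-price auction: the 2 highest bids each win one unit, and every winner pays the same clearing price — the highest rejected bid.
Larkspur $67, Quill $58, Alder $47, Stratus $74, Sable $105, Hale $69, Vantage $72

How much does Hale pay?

Hale pays $0

Sorting: 105 (Sable), 74 (Stratus), 72 (Vantage), 69 (Hale), …
Winners (2 units): Sable, Stratus.
Clearing price = highest rejected bid = $72.
Hale does not win → pays $0.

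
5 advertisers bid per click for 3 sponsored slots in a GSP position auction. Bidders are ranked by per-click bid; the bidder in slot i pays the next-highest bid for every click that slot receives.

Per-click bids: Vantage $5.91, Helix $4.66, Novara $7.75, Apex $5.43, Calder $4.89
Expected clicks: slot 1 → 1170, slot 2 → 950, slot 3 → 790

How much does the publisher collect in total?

Sorting advertisers: $7.75 (Novara) > $5.91 (Vantage) > $5.43 (Apex) > $4.89 (Calder) > …
Slot 1: Novara pays $5.91 × 1170 = $6914.70
Slot 2: Vantage pays $5.43 × 950 = $5158.50
Slot 3: Apex pays $4.89 × 790 = $3863.10
Total = $15936.30

Total revenue: $15936.30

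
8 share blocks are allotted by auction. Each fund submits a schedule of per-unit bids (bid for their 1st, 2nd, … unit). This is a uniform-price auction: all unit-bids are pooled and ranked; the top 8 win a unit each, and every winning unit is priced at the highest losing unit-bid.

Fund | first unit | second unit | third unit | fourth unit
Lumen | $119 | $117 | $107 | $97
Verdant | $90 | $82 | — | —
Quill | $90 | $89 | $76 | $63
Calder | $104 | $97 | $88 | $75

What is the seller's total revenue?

Total revenue: $712

Pooled unit-bids ranked (top 8): 119 (Lumen-1), 117 (Lumen-2), 107 (Lumen-3), 104 (Calder-1), 97 (Lumen-4), 97 (Calder-2), 90 (Verdant-1), 90 (Quill-1)
Highest rejected unit-bid = $89.
Allocation: Calder 2, Lumen 4, Quill 1, Verdant 1. Every unit priced at $89.
Revenue = 8 × 89 = $712.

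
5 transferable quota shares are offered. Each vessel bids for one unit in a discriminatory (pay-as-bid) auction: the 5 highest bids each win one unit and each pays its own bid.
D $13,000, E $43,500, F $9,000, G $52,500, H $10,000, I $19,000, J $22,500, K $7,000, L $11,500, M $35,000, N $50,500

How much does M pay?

Bids ranked high→low: 52,500 (G), 50,500 (N), 43,500 (E), 35,000 (M), 22,500 (J), 19,000 (I), 13,000 (D), …
Top 5: G, N, E, M, J.
M wins → own bid $35,000.

M pays $35,000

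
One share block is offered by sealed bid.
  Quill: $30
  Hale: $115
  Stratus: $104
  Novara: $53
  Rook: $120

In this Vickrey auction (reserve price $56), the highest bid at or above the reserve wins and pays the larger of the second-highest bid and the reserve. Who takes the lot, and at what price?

Sorting bids: 120 (Rook) > 115 (Hale) > 104 (Stratus) > 53 (Novara) > 30 (Quill)
Highest eligible bid: Rook at $120.
Second-highest bid $115 exceeds the reserve $56 → payment $115.

Rook pays $115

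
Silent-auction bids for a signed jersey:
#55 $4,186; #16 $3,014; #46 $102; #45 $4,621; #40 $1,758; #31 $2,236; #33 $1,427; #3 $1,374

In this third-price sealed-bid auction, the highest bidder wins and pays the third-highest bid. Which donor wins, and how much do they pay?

#45 pays $3,014

Bids ranked: 4,621 (#45) > 4,186 (#55) > 3,014 (#16) > 2,236 (#31) > 1,758 (#40) > 1,427 (#33) > …
#45 wins; payment is bid #3 in the ranking = $3,014.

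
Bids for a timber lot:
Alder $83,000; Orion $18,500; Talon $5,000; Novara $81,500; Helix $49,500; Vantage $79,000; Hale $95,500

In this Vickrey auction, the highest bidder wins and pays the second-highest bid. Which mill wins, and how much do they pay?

Hale pays $83,000

Vickrey auction: the highest bidder wins and pays the second-highest bid.
Sorting bids: 95,500 (Hale) > 83,000 (Alder) > 81,500 (Novara) > 79,000 (Vantage) > 49,500 (Helix) > 18,500 (Orion) > …
Second-price: Hale pays Alder's bid of $83,000.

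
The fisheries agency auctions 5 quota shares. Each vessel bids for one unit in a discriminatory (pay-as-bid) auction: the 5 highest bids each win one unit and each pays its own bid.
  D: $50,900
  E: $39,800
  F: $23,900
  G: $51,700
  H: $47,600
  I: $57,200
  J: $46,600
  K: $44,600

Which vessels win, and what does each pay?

Ordering the bids: 57,200 (I), 51,700 (G), 50,900 (D), 47,600 (H), 46,600 (J), 44,600 (K), 39,800 (E), …
Winners (5 units): I, G, D, H, J.
Each winner pays its own bid: I $57,200, G $51,700, D $50,900, H $47,600, J $46,600.

I $57,200, G $51,700, D $50,900, H $47,600, J $46,600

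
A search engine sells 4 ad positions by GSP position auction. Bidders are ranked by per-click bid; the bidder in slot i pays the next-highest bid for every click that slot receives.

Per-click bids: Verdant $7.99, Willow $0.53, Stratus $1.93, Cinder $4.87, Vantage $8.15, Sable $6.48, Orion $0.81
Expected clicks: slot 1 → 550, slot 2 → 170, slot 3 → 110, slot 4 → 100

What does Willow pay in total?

Sorting advertisers: $8.15 (Vantage) > $7.99 (Verdant) > $6.48 (Sable) > $4.87 (Cinder) > $1.93 (Stratus) > …
Willow ranks below slot 4 → no slot, pays nothing.

Willow pays $0.00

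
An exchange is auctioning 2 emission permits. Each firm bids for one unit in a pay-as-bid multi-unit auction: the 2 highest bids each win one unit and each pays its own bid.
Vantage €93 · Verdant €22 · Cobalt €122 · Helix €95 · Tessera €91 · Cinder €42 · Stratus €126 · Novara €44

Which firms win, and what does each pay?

Stratus €126, Cobalt €122

Bids ranked high→low: 126 (Stratus), 122 (Cobalt), 95 (Helix), 93 (Vantage), …
Top 2: Stratus, Cobalt.
Each winner pays its own bid: Stratus €126, Cobalt €122.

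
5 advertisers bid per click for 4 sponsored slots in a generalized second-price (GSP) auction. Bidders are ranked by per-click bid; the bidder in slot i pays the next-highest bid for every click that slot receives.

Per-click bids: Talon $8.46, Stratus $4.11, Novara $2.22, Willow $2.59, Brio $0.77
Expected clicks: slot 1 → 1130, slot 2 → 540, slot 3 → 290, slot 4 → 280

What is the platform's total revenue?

Total revenue: $6902.30

Per-click bids in order: $8.46 (Talon) > $4.11 (Stratus) > $2.59 (Willow) > $2.22 (Novara) > $0.77 (Brio)
Slot 1: Talon pays $4.11 × 1130 = $4644.30
Slot 2: Stratus pays $2.59 × 540 = $1398.60
Slot 3: Willow pays $2.22 × 290 = $643.80
Slot 4: Novara pays $0.77 × 280 = $215.60
Total = $6902.30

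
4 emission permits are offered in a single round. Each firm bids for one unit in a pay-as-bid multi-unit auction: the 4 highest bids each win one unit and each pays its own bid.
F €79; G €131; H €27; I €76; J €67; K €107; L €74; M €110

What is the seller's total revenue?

Ordering the bids: 131 (G), 110 (M), 107 (K), 79 (F), 76 (I), 74 (L), …
The 4 highest are G, M, K, F.
Total revenue = 131 + 110 + 107 + 79 = €427.

Total revenue: €427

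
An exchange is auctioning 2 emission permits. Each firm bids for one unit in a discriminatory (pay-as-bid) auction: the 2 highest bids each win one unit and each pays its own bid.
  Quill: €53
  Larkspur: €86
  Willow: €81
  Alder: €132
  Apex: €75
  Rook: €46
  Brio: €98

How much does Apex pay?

Bids ranked high→low: 132 (Alder), 98 (Brio), 86 (Larkspur), 81 (Willow), …
Winners (2 units): Alder, Brio.
Apex does not win → €0.

Apex pays €0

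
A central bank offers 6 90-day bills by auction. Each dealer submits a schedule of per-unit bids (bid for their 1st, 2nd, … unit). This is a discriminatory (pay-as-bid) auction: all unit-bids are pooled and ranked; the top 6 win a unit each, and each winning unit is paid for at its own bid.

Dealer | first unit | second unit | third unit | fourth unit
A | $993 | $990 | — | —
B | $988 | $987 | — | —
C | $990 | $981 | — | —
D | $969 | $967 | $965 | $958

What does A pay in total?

A pays $1,983

Merging the schedules and taking the best 6: 993 (A-1), 990 (A-2), 990 (C-1), 988 (B-1), 987 (B-2), 981 (C-2)
Next rejected bid: $969 (not a price — pay-as-bid).
A's winning unit-bids: 993 + 990 = $1,983.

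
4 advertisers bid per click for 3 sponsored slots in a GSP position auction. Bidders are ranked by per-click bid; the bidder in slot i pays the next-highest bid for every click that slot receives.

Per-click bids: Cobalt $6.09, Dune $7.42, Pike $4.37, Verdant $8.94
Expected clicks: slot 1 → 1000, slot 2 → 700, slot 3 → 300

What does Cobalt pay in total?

Cobalt pays $1311.00

Ranked by bid: $8.94 (Verdant) > $7.42 (Dune) > $6.09 (Cobalt) > $4.37 (Pike)
Cobalt holds slot 3 → pays next bid $4.37 × 300 clicks = $1311.00.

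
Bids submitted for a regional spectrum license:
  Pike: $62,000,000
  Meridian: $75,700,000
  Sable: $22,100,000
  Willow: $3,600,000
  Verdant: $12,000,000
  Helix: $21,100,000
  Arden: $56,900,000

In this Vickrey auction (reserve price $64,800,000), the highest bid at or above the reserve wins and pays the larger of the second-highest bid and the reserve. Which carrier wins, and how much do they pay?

Meridian pays $64,800,000

Sorting bids: 75,700,000 (Meridian) > 62,000,000 (Pike) > 56,900,000 (Arden) > 22,100,000 (Sable) > 21,100,000 (Helix) > 12,000,000 (Verdant) > …
Meridian has the top bid at or above the reserve ($75,700,000).
max(second-highest $62,000,000, reserve $64,800,000) = $64,800,000.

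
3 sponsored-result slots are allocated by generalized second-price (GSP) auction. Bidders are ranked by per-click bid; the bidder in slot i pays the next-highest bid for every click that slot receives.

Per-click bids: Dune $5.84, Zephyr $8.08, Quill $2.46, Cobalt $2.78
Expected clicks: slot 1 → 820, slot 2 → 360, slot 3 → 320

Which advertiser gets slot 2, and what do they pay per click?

Per-click bids in order: $8.08 (Zephyr) > $5.84 (Dune) > $2.78 (Cobalt) > $2.46 (Quill)
Slot 2 goes to the second-ranked bidder, Dune, who pays the next bid down: $2.78/click.

Dune; $2.78 per click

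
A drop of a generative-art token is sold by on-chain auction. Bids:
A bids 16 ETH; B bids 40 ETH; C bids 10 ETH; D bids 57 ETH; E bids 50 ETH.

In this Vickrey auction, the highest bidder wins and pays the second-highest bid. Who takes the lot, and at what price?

D pays 50 ETH

Sorting bids: 57 (D) > 50 (E) > 40 (B) > 16 (A) > 10 (C)
D is highest; pays the second-highest bid, 50 ETH.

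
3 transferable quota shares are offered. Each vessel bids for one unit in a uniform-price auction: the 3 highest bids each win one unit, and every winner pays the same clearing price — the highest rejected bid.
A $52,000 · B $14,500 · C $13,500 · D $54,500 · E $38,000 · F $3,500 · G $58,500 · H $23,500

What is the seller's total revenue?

Total revenue: $114,000

Bids ranked high→low: 58,500 (G), 54,500 (D), 52,000 (A), 38,000 (E), 23,500 (H), …
Top 3: G, D, A.
Highest unsuccessful bid: $38,000 → clearing price.
Total revenue = 3 × $38,000 = $114,000.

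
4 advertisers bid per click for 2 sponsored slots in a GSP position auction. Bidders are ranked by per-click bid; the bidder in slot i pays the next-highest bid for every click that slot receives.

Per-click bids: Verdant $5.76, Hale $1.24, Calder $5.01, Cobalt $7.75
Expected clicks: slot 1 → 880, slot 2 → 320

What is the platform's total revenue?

Sorting advertisers: $7.75 (Cobalt) > $5.76 (Verdant) > $5.01 (Calder) > …
Slot 1: Cobalt pays $5.76 × 880 = $5068.80
Slot 2: Verdant pays $5.01 × 320 = $1603.20
Total = $6672.00

Total revenue: $6672.00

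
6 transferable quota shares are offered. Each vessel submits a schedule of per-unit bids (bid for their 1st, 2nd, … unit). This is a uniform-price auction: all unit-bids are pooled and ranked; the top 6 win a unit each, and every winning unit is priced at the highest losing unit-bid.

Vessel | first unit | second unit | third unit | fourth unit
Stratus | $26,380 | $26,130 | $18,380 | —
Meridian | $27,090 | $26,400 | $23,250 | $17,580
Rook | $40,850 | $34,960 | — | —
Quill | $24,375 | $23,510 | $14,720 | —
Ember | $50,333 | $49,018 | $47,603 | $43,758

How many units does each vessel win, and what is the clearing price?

All unit-bids, highest first — top 6: 50,333 (Ember-1), 49,018 (Ember-2), 47,603 (Ember-3), 43,758 (Ember-4), 40,850 (Rook-1), 34,960 (Rook-2)
Highest rejected unit-bid = $27,090.
Allocation: Ember 4, Rook 2.

Ember 4, Rook 2; clearing price $27,090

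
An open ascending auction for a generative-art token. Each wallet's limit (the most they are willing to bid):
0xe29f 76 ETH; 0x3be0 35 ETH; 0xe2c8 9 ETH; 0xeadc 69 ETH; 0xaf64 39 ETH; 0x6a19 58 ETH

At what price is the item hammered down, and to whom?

0xe29f wins at 69 ETH

Sorting limits: 76 (0xe29f) > 69 (0xeadc) > 58 (0x6a19) > 39 (0xaf64) > 35 (0x3be0) > 9 (0xe2c8)
0xeadc is the last rival to drop out, at 69 ETH; 0xe29f remains and wins at that price.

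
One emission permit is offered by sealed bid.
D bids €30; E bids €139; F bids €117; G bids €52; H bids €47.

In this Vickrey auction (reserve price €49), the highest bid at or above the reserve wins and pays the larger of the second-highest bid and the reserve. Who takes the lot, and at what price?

Rule: the highest bid at or above the reserve wins and pays the larger of the second-highest bid and the reserve.
Bids in order: 139 (E) > 117 (F) > 52 (G) > 47 (H) > 30 (D)
Highest eligible bid: E at €139.
max(second-highest €117, reserve €49) = €117; the reserve does not bind.

E pays €117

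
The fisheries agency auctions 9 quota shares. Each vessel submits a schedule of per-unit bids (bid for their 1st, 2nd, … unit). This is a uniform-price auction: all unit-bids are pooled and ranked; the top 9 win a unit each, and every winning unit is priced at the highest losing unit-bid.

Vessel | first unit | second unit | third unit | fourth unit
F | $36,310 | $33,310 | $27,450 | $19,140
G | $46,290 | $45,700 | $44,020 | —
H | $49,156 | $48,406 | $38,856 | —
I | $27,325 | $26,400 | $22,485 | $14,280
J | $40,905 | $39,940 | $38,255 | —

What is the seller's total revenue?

Total revenue: $326,790

Pooled unit-bids ranked (top 9): 49,156 (H-1), 48,406 (H-2), 46,290 (G-1), 45,700 (G-2), 44,020 (G-3), 40,905 (J-1), 39,940 (J-2), 38,856 (H-3), 38,255 (J-3)
The (k+1)-th unit-bid is $36,310.
Allocation: G 3, H 3, J 3. Every unit priced at $36,310.
Revenue = 9 × 36,310 = $326,790.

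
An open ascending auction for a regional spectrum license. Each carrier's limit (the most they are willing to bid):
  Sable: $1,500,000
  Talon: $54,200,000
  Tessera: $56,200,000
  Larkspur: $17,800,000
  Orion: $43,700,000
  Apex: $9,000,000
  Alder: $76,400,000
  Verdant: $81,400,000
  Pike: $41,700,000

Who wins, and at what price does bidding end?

Verdant wins at $76,400,000

Ascending (English) auction: the price rises until one bidder remains; the winner pays the price at which the last rival dropped out.
Limits in order: 81,400,000 (Verdant) > 76,400,000 (Alder) > 56,200,000 (Tessera) > 54,200,000 (Talon) > 43,700,000 (Orion) > 41,700,000 (Pike) > …
Once the price passes $76,400,000, only Verdant is left; the hammer falls at Alder's limit of $76,400,000.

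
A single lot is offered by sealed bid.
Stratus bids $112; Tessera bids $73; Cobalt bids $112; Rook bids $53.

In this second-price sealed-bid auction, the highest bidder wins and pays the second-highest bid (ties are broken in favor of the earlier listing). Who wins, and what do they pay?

Stratus pays $112

Sorting bids: 112 (Stratus) > 112 (Cobalt) > 73 (Tessera) > 53 (Rook)
Tie at $112 → Stratus wins by tie-break.
Stratus is highest; pays the second-highest bid, $112.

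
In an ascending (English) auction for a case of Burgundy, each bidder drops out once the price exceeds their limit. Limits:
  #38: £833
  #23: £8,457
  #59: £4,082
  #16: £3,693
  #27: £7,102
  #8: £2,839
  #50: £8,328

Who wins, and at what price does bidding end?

Limits in order: 8,457 (#23) > 8,328 (#50) > 7,102 (#27) > 4,082 (#59) > 3,693 (#16) > 2,839 (#8) > …
#50 is the last rival to drop out, at £8,328; #23 remains and wins at that price.

#23 wins at £8,328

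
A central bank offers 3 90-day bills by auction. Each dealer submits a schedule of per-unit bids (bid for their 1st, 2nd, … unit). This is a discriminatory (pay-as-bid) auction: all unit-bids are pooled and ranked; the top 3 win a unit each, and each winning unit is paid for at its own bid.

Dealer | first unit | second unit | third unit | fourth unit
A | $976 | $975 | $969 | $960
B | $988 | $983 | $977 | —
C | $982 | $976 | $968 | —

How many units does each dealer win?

B 2, C 1

Pooled unit-bids ranked (top 3): 988 (B-1), 983 (B-2), 982 (C-1)
Next rejected bid: $977 (not a price — pay-as-bid).
Allocation: B 2, C 1.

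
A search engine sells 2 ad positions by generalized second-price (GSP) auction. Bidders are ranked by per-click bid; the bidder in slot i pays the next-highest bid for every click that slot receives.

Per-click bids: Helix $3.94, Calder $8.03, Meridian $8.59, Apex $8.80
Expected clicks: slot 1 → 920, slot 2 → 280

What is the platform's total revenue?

Sorting advertisers: $8.80 (Apex) > $8.59 (Meridian) > $8.03 (Calder) > …
Slot 1: Apex pays $8.59 × 920 = $7902.80
Slot 2: Meridian pays $8.03 × 280 = $2248.40
Total = $10151.20

Total revenue: $10151.20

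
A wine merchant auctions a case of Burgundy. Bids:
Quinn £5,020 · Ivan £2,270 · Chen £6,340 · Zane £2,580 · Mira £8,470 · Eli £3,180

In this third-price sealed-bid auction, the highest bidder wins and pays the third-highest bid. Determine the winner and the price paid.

Mira pays £5,020

Bids ranked: 8,470 (Mira) > 6,340 (Chen) > 5,020 (Quinn) > 3,180 (Eli) > 2,580 (Zane) > 2,270 (Ivan)
Mira wins; payment is bid #3 in the ranking = £5,020.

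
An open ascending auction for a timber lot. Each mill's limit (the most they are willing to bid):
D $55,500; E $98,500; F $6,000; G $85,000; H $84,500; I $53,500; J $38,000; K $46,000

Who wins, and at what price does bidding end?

E wins at $85,000

Limits ranked: 98,500 (E) > 85,000 (G) > 84,500 (H) > 55,500 (D) > 53,500 (I) > 46,000 (K) > …
Once the price passes $85,000, only E is left; the hammer falls at G's limit of $85,000.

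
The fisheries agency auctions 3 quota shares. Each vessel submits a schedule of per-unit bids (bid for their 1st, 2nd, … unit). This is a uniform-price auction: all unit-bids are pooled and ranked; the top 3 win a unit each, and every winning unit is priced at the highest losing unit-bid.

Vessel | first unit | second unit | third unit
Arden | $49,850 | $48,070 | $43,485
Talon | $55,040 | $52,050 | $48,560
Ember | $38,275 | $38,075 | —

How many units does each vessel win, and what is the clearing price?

Merging the schedules and taking the best 3: 55,040 (Talon-1), 52,050 (Talon-2), 49,850 (Arden-1)
Highest rejected unit-bid = $48,560.
Allocation: Arden 1, Talon 2.

Arden 1, Talon 2; clearing price $48,560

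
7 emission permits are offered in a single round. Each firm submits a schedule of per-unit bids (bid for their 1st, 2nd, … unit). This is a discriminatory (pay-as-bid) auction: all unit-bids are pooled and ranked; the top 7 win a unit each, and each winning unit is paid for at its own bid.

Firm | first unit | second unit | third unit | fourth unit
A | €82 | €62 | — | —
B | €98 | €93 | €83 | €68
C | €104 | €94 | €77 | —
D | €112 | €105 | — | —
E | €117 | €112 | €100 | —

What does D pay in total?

All unit-bids, highest first — top 7: 117 (E-1), 112 (D-1), 112 (E-2), 105 (D-2), 104 (C-1), 100 (E-3), 98 (B-1)
Next rejected bid: €94 (not a price — pay-as-bid).
D's winning unit-bids: 112 + 105 = €217.

D pays €217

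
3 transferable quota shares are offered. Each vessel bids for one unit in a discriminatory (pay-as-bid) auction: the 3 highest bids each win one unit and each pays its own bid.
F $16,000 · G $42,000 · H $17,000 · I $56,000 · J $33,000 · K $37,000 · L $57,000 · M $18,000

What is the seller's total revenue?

Total revenue: $155,000

Sorting: 57,000 (L), 56,000 (I), 42,000 (G), 37,000 (K), 33,000 (J), …
Top 3: L, I, G.
Total revenue = 57,000 + 56,000 + 42,000 = $155,000.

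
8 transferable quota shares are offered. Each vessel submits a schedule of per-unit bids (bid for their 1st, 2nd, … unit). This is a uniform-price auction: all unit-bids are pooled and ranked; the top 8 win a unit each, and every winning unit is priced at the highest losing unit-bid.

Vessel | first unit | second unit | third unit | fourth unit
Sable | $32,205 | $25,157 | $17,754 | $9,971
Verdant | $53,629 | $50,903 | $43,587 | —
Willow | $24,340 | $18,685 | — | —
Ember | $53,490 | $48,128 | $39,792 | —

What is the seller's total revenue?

Pooled unit-bids ranked (top 8): 53,629 (Verdant-1), 53,490 (Ember-1), 50,903 (Verdant-2), 48,128 (Ember-2), 43,587 (Verdant-3), 39,792 (Ember-3), 32,205 (Sable-1), 25,157 (Sable-2)
First bid not allocated: $24,340.
Allocation: Ember 3, Sable 2, Verdant 3. Every unit priced at $24,340.
Revenue = 8 × 24,340 = $194,720.

Total revenue: $194,720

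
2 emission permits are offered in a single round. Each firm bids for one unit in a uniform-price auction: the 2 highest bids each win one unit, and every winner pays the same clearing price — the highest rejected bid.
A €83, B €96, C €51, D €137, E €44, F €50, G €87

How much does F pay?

Ordering the bids: 137 (D), 96 (B), 87 (G), 83 (A), …
Winners (2 units): D, B.
First losing bid is G's €87, which sets the uniform price.
F does not win → pays €0.

F pays €0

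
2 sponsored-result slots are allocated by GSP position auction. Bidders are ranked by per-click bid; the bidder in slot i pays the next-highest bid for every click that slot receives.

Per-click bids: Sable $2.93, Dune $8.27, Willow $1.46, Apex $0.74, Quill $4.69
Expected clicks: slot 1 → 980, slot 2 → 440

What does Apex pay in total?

Ranked by bid: $8.27 (Dune) > $4.69 (Quill) > $2.93 (Sable) > …
Apex ranks below slot 2 → no slot, pays nothing.

Apex pays $0.00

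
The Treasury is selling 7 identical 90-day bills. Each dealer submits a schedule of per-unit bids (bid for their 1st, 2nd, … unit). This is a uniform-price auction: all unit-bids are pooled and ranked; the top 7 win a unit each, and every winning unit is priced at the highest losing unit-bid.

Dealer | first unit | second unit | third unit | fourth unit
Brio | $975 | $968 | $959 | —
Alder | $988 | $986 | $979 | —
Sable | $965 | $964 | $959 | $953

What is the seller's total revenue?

Total revenue: $6,713

Pooled unit-bids ranked (top 7): 988 (Alder-1), 986 (Alder-2), 979 (Alder-3), 975 (Brio-1), 968 (Brio-2), 965 (Sable-1), 964 (Sable-2)
First bid not allocated: $959.
Allocation: Alder 3, Brio 2, Sable 2. Every unit priced at $959.
Revenue = 7 × 959 = $6,713.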